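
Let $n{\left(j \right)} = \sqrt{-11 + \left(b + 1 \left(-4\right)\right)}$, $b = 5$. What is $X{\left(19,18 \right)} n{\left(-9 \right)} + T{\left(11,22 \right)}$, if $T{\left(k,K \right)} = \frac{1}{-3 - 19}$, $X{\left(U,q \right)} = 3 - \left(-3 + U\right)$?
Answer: $- \frac{1}{22} - 13 i \sqrt{10} \approx -0.045455 - 41.11 i$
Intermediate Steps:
$X{\left(U,q \right)} = 6 - U$
$T{\left(k,K \right)} = - \frac{1}{22}$ ($T{\left(k,K \right)} = \frac{1}{-22} = - \frac{1}{22}$)
$n{\left(j \right)} = i \sqrt{10}$ ($n{\left(j \right)} = \sqrt{-11 + \left(5 + 1 \left(-4\right)\right)} = \sqrt{-11 + \left(5 - 4\right)} = \sqrt{-11 + 1} = \sqrt{-10} = i \sqrt{10}$)
$X{\left(19,18 \right)} n{\left(-9 \right)} + T{\left(11,22 \right)} = \left(6 - 19\right) i \sqrt{10} - \frac{1}{22} = - 13 i \sqrt{10} - \frac{1}{22} = - \frac{1}{22} - 13 i \sqrt{10}$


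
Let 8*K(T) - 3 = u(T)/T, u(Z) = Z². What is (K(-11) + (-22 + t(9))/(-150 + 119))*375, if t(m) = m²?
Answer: -33750/31 ≈ -1088.7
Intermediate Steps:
K(T) = 3/8 + T/8 (K(T) = 3/8 + (T²/T)/8 = 3/8 + T/8)
(K(-11) + (-22 + t(9))/(-150 + 119))*375 = ((3/8 + (⅛)*(-11)) + (-22 + 9²)/(-150 + 119))*375 = ((3/8 - 11/8) + (-22 + 81)/(-31))*375 = (-1 + 59*(-1/31))*375 = (-1 - 59/31)*375 = -90/31*375 = -33750/31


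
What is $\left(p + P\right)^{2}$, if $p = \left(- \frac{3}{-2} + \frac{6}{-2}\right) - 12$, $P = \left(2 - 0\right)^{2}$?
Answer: $\frac{361}{4} \approx 90.25$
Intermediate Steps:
$P = 4$ ($P = \left(2 + \left(-4 + 4\right)\right)^{2} = \left(2 + 0\right)^{2} = 2^{2} = 4$)
$p = - \frac{27}{2}$ ($p = \left(\left(-3\right) \left(- \frac{1}{2}\right) + 6 \left(- \frac{1}{2}\right)\right) - 12 = \left(\frac{3}{2} - 3\right) - 12 = - \frac{3}{2} - 12 = - \frac{27}{2} \approx -13.5$)
$\left(p + P\right)^{2} = \left(- \frac{27}{2} + 4\right)^{2} = \left(- \frac{19}{2}\right)^{2} = \frac{361}{4}$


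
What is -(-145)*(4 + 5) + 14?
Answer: 1319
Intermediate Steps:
-(-145)*(4 + 5) + 14 = -(-145)*9 + 14 = -145*(-9) + 14 = 1305 + 14 = 1319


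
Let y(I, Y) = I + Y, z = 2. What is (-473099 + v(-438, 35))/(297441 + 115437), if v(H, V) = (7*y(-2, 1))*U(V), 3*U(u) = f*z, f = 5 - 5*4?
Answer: -473029/412878 ≈ -1.1457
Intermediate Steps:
f = -15 (f = 5 - 20 = -15)
U(u) = -10 (U(u) = (-15*2)/3 = (⅓)*(-30) = -10)
v(H, V) = 70 (v(H, V) = (7*(-2 + 1))*(-10) = (7*(-1))*(-10) = -7*(-10) = 70)
(-473099 + v(-438, 35))/(297441 + 115437) = (-473099 + 70)/(297441 + 115437) = -473029/412878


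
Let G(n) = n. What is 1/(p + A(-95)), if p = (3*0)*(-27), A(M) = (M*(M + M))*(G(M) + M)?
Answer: -1/3429500 ≈ -2.9159e-7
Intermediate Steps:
A(M) = 4*M**3 (A(M) = (M*(M + M))*(M + M) = (M*(2*M))*(2*M) = (2*M**2)*(2*M) = 4*M**3)
p = 0 (p = 0*(-27) = 0)
1/(p + A(-95)) = 1/(0 + 4*(-95)**3) = 1/(0 + 4*(-857375)) = 1/(0 - 3429500) = 1/(-3429500) = -1/3429500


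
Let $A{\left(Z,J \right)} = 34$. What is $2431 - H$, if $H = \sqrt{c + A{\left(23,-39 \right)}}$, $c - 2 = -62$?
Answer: $2431 - i \sqrt{26} \approx 2431.0 - 5.099 i$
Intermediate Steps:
$c = -60$ ($c = 2 - 62 = -60$)
$H = i \sqrt{26}$ ($H = \sqrt{-60 + 34} = \sqrt{-26} = i \sqrt{26} \approx 5.099 i$)
$2431 - H = 2431 - i \sqrt{26}$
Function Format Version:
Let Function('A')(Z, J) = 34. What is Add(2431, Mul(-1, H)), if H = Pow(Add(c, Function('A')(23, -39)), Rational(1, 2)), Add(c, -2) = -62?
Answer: Add(2431, Mul(-1, I, Pow(26, Rational(1, 2)))) ≈ Add(2431.0, Mul(-5.0990, I))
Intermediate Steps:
c = -60 (c = Add(2, -62) = -60)
H = Mul(I, Pow(26, Rational(1, 2))) (H = Pow(Add(-60, 34), Rational(1, 2)) = Pow(-26, Rational(1, 2)) = Mul(I, Pow(26, Rational(1, 2))) ≈ Mul(5.0990, I))
Add(2431, Mul(-1, H)) = Add(2431, Mul(-1, Mul(I, Pow(26, Rational(1, 2))))) = Add(2431, Mul(-1, I, Pow(26, Rational(1, 2))))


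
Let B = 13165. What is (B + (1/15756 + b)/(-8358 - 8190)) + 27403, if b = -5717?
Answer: 10577396400635/260730288 ≈ 40568.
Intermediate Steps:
(B + (1/15756 + b)/(-8358 - 8190)) + 27403 = (13165 + (1/15756 - 5717)/(-8358 - 8190)) + 27403 = (13165 + (1/15756 - 5717)/(-16548)) + 27403 = (13165 - 90077051/15756*(-1/16548)) + 27403 = (13165 + 90077051/260730288) + 27403 = 3432604318571/260730288 + 27403 = 10577396400635/260730288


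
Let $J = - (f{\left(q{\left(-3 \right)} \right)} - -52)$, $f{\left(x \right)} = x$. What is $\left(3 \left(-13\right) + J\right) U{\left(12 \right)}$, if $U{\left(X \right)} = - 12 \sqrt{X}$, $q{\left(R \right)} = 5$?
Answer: $2304 \sqrt{3} \approx 3990.6$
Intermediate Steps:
$J = -57$ ($J = - (5 - -52) = - (5 + 52) = \left(-1\right) 57 = -57$)
$\left(3 \left(-13\right) + J\right) U{\left(12 \right)} = \left(3 \left(-13\right) - 57\right) \left(- 12 \sqrt{12}\right) = \left(-39 - 57\right) \left(- 12 \cdot 2 \sqrt{3}\right) = - 96 \left(- 24 \sqrt{3}\right) = 2304 \sqrt{3}$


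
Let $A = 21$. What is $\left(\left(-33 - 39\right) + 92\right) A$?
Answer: $420$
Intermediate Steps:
$\left(\left(-33 - 39\right) + 92\right) A = \left(\left(-33 - 39\right) + 92\right) 21 = \left(-72 + 92\right) 21 = 20 \cdot 21 = 420$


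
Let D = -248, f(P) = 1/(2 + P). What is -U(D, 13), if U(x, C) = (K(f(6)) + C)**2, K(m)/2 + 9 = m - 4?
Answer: -2601/16 ≈ -162.56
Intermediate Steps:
K(m) = -26 + 2*m (K(m) = -18 + 2*(m - 4) = -18 + 2*(-4 + m) = -18 + (-8 + 2*m) = -26 + 2*m)
U(x, C) = (-103/4 + C)**2 (U(x, C) = ((-26 + 2/(2 + 6)) + C)**2 = ((-26 + 2/8) + C)**2 = ((-26 + 2*(1/8)) + C)**2 = ((-26 + 1/4) + C)**2 = (-103/4 + C)**2)
-U(D, 13) = -(-103 + 4*13)**2/16 = -(-103 + 52)**2/16 = -(-51)**2/16 = -2601/16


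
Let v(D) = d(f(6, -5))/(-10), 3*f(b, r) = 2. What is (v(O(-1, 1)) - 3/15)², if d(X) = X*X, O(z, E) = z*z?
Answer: 121/2025 ≈ 0.059753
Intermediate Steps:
f(b, r) = ⅔ (f(b, r) = (⅓)*2 = ⅔)
O(z, E) = z²
d(X) = X²
v(D) = -2/45 (v(D) = (⅔)²/(-10) = (4/9)*(-⅒) = -2/45)
(v(O(-1, 1)) - 3/15)² = (-2/45 - 3/15)² = (-2/45 - 3*1/15)² = (-2/45 - ⅕)² = (-11/45)² = 121/2025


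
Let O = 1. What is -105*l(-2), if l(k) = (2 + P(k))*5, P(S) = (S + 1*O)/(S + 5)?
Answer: -875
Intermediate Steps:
P(S) = (1 + S)/(5 + S) (P(S) = (S + 1*1)/(S + 5) = (S + 1)/(5 + S) = (1 + S)/(5 + S))
l(k) = 10 + 5*(1 + k)/(5 + k) (l(k) = (2 + (1 + k)/(5 + k))*5 = 10 + 5*(1 + k)/(5 + k))
-105*l(-2) = -525*(11 + 3*(-2))/(5 - 2) = -525*(11 - 6)/3 = -525*5/3 = -105*25/3 = -875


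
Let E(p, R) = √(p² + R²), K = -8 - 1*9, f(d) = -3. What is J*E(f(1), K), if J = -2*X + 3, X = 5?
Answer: -7*√298 ≈ -120.84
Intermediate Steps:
K = -17 (K = -8 - 9 = -17)
E(p, R) = √(R² + p²)
J = -7 (J = -2*5 + 3 = -10 + 3 = -7)
J*E(f(1), K) = -7*√((-17)² + (-3)²) = -7*√(289 + 9) = -7*√298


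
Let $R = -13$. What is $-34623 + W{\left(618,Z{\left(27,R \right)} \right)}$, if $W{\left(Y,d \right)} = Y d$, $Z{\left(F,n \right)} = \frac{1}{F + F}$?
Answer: $- \frac{311504}{9} \approx -34612.0$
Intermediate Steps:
$Z{\left(F,n \right)} = \frac{1}{2 F}$
$-34623 + W{\left(618,Z{\left(27,R \right)} \right)} = -34623 + 618 \frac{1}{2 \cdot 27} = -34623 + 618 \cdot \frac{1}{2} \cdot \frac{1}{27} = -34623 + 618 \cdot \frac{1}{54} = -34623 + \frac{103}{9} = - \frac{311504}{9}$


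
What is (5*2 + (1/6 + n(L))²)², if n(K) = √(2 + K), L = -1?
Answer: 167281/1296 ≈ 129.07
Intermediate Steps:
(5*2 + (1/6 + n(L))²)² = (5*2 + (1/6 + √(2 - 1))²)² = (10 + (⅙ + √1)²)² = (10 + (⅙ + 1)²)² = (10 + (7/6)²)² = (10 + 49/36)² = (409/36)² = 167281/1296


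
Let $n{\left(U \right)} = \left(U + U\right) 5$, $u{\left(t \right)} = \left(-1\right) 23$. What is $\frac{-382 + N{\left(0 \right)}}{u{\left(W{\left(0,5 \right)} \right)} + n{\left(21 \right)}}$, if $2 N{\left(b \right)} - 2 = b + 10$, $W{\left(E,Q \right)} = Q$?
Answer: $- \frac{376}{187} \approx -2.0107$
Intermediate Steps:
$u{\left(t \right)} = -23$
$n{\left(U \right)} = 10 U$ ($n{\left(U \right)} = 2 U 5 = 10 U$)
$N{\left(b \right)} = 6 + \frac{b}{2}$ ($N{\left(b \right)} = 1 + \frac{b + 10}{2} = 1 + \frac{10 + b}{2} = 1 + \left(5 + \frac{b}{2}\right) = 6 + \frac{b}{2}$)
$\frac{-382 + N{\left(0 \right)}}{u{\left(W{\left(0,5 \right)} \right)} + n{\left(21 \right)}} = \frac{-382 + \left(6 + \frac{1}{2} \cdot 0\right)}{-23 + 10 \cdot 21} = \frac{-382 + \left(6 + 0\right)}{-23 + 210} = \frac{-382 + 6}{187} = \left(-376\right) \frac{1}{187} = - \frac{376}{187}$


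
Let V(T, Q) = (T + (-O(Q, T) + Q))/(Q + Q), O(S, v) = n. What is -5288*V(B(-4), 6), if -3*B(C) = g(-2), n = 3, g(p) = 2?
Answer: -9254/9 ≈ -1028.2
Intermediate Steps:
O(S, v) = 3
B(C) = -⅔ (B(C) = -⅓*2 = -⅔)
V(T, Q) = (-3 + Q + T)/(2*Q) (V(T, Q) = (T + (-1*3 + Q))/(Q + Q) = (T + (-3 + Q))/((2*Q)) = (-3 + Q + T)*(1/(2*Q)) = (-3 + Q + T)/(2*Q))
-5288*V(B(-4), 6) = -2644*(-3 + 6 - ⅔)/6 = -2644*7/(6*3) = -5288*7/36 = -9254/9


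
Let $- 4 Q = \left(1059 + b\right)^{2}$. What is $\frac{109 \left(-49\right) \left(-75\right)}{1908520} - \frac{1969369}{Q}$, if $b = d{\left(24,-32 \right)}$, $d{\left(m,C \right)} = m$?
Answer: $\frac{163201584281}{23562969624} \approx 6.9262$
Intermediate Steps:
$b = 24$
$Q = - \frac{1172889}{4}$ ($Q = - \frac{\left(1059 + 24\right)^{2}}{4} = - \frac{1083^{2}}{4} = \left(- \frac{1}{4}\right) 1172889 = - \frac{1172889}{4} \approx -2.9322 \cdot 10^{5}$)
$\frac{109 \left(-49\right) \left(-75\right)}{1908520} - \frac{1969369}{Q} = \frac{109 \left(-49\right) \left(-75\right)}{1908520} - \frac{1969369}{- \frac{1172889}{4}} = \left(-5341\right) \left(-75\right) \frac{1}{1908520} - - \frac{414604}{61731} = 400575 \cdot \frac{1}{1908520} + \frac{414604}{61731} = \frac{80115}{381704} + \frac{414604}{61731} = \frac{163201584281}{23562969624}$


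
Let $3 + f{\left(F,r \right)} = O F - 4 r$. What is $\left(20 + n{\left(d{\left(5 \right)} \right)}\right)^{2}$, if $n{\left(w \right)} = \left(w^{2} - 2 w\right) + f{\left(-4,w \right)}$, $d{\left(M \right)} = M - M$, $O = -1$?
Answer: $441$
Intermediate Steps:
$f{\left(F,r \right)} = -3 - F - 4 r$ ($f{\left(F,r \right)} = -3 - \left(F + 4 r\right) = -3 - F - 4 r$)
$d{\left(M \right)} = 0$
$n{\left(w \right)} = 1 + w^{2} - 6 w$ ($n{\left(w \right)} = \left(w^{2} - 2 w\right) - \left(-1 + 4 w\right) = 1 + w^{2} - 6 w$)
$\left(20 + n{\left(d{\left(5 \right)} \right)}\right)^{2} = \left(20 + \left(1 + 0^{2} - 0\right)\right)^{2} = \left(20 + \left(1 + 0 + 0\right)\right)^{2} = \left(20 + 1\right)^{2} = 21^{2} = 441$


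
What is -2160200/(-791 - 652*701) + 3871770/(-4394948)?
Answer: 3860651938745/1006098088582 ≈ 3.8373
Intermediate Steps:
-2160200/(-791 - 652*701) + 3871770/(-4394948) = -2160200/(-791 - 457052) + 3871770*(-1/4394948) = -2160200/(-457843) - 1935885/2197474 = -2160200*(-1/457843) - 1935885/2197474 = 2160200/457843 - 1935885/2197474 = 3860651938745/1006098088582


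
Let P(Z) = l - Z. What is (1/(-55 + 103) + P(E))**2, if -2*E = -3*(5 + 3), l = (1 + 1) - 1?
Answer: 277729/2304 ≈ 120.54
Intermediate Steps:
l = 1 (l = 2 - 1 = 1)
E = 12 (E = -(-3)*(5 + 3)/2 = -(-3)*8/2 = -1/2*(-24) = 12)
P(Z) = 1 - Z
(1/(-55 + 103) + P(E))**2 = (1/(-55 + 103) + (1 - 1*12))**2 = (1/48 + (1 - 12))**2 = (1/48 - 11)**2 = (-527/48)**2 = 277729/2304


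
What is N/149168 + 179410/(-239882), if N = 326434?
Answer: 12885852477/8945679544 ≈ 1.4405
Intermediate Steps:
N/149168 + 179410/(-239882) = 326434/149168 + 179410/(-239882) = 326434*(1/149168) + 179410*(-1/239882) = 163217/74584 - 89705/119941 = 12885852477/8945679544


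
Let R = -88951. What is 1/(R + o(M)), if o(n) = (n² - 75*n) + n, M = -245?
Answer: -1/10796 ≈ -9.2627e-5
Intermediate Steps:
o(n) = n² - 74*n
1/(R + o(M)) = 1/(-88951 - 245*(-74 - 245)) = 1/(-88951 - 245*(-319)) = 1/(-88951 + 78155) = 1/(-10796) = -1/10796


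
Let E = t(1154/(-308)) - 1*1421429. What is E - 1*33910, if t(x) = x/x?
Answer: -1455338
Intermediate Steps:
t(x) = 1
E = -1421428 (E = 1 - 1*1421429 = 1 - 1421429 = -1421428)
E - 1*33910 = -1421428 - 1*33910 = -1421428 - 33910 = -1455338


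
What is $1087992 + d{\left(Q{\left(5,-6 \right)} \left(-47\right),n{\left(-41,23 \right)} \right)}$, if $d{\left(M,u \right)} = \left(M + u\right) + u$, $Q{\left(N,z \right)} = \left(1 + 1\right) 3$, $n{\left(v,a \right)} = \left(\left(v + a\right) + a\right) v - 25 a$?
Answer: $1086150$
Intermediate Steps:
$n{\left(v,a \right)} = - 25 a + v \left(v + 2 a\right)$ ($n{\left(v,a \right)} = \left(\left(a + v\right) + a\right) v - 25 a = \left(v + 2 a\right) v - 25 a = v \left(v + 2 a\right) - 25 a = - 25 a + v \left(v + 2 a\right)$)
$Q{\left(N,z \right)} = 6$ ($Q{\left(N,z \right)} = 2 \cdot 3 = 6$)
$d{\left(M,u \right)} = M + 2 u$
$1087992 + d{\left(Q{\left(5,-6 \right)} \left(-47\right),n{\left(-41,23 \right)} \right)} = 1087992 + \left(6 \left(-47\right) + 2 \left(\left(-41\right)^{2} - 575 + 2 \cdot 23 \left(-41\right)\right)\right) = 1087992 + \left(-282 + 2 \left(1681 - 575 - 1886\right)\right) = 1087992 + \left(-282 + 2 \left(-780\right)\right) = 1087992 - 1842 = 1086150$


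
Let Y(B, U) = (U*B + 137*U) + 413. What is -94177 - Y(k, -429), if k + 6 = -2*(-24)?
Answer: -17799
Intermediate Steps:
k = 42 (k = -6 - 2*(-24) = -6 + 48 = 42)
Y(B, U) = 413 + 137*U + B*U (Y(B, U) = (B*U + 137*U) + 413 = (137*U + B*U) + 413 = 413 + 137*U + B*U)
-94177 - Y(k, -429) = -94177 - (413 + 137*(-429) + 42*(-429)) = -94177 - (413 - 58773 - 18018) = -94177 - 1*(-76378) = -94177 + 76378 = -17799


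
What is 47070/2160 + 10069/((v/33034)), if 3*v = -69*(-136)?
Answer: 998062531/9384 ≈ 1.0636e+5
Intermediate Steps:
v = 3128 (v = (-69*(-136))/3 = (1/3)*9384 = 3128)
47070/2160 + 10069/((v/33034)) = 47070/2160 + 10069/((3128/33034)) = 47070*(1/2160) + 10069/((3128*(1/33034))) = 523/24 + 10069/(1564/16517) = 523/24 + 10069*(16517/1564) = 523/24 + 166309673/1564 = 998062531/9384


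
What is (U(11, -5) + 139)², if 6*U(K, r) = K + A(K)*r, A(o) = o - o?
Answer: 714025/36 ≈ 19834.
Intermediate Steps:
A(o) = 0
U(K, r) = K/6 (U(K, r) = (K + 0*r)/6 = (K + 0)/6 = K/6)
(U(11, -5) + 139)² = ((⅙)*11 + 139)² = (11/6 + 139)² = (845/6)² = 714025/36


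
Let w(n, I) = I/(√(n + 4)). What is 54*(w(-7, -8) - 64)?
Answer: -3456 + 144*I*√3 ≈ -3456.0 + 249.42*I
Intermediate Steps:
w(n, I) = I/√(4 + n) (w(n, I) = I/(√(4 + n)) = I/√(4 + n))
54*(w(-7, -8) - 64) = 54*(-8/√(4 - 7) - 64) = 54*(-(-8)*I*√3/3 - 64) = 54*(8*I*√3/3 - 64) = 54*(-64 + 8*I*√3/3) = -3456 + 144*I*√3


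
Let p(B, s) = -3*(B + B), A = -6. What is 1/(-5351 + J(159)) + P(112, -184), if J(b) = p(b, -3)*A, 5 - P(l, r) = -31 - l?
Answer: 55205/373 ≈ 148.00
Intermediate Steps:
P(l, r) = 36 + l (P(l, r) = 5 - (-31 - l) = 5 + (31 + l) = 36 + l)
p(B, s) = -6*B
J(b) = 36*b (J(b) = -6*b*(-6) = 36*b)
1/(-5351 + J(159)) + P(112, -184) = 1/(-5351 + 36*159) + (36 + 112) = 1/(-5351 + 5724) + 148 = 1/373 + 148 = 55205/373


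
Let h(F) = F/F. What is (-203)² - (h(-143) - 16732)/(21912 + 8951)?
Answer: 1271850098/30863 ≈ 41210.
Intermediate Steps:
h(F) = 1
(-203)² - (h(-143) - 16732)/(21912 + 8951) = (-203)² - (1 - 16732)/(21912 + 8951) = 41209 - (-16731)/30863 = 41209 - 1*(-16731/30863) = 41209 + 16731/30863 = 1271850098/30863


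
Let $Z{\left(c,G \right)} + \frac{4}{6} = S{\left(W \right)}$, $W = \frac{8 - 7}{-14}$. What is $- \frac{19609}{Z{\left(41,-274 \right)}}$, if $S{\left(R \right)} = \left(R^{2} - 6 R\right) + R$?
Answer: $\frac{11530092}{179} \approx 64414.0$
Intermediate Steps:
$W = - \frac{1}{14}$ ($W = 1 \left(- \frac{1}{14}\right) = - \frac{1}{14} \approx -0.071429$)
$S{\left(R \right)} = R^{2} - 5 R$
$Z{\left(c,G \right)} = - \frac{179}{588}$ ($Z{\left(c,G \right)} = - \frac{2}{3} - \frac{-5 - \frac{1}{14}}{14} = - \frac{2}{3} - - \frac{71}{196} = - \frac{2}{3} + \frac{71}{196} = - \frac{179}{588}$)
$- \frac{19609}{Z{\left(41,-274 \right)}} = - \frac{19609}{- \frac{179}{588}} = \left(-19609\right) \left(- \frac{588}{179}\right) = \frac{11530092}{179}$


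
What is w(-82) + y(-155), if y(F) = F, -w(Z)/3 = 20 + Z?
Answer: 31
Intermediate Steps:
w(Z) = -60 - 3*Z (w(Z) = -3*(20 + Z) = -60 - 3*Z)
w(-82) + y(-155) = (-60 - 3*(-82)) - 155 = (-60 + 246) - 155 = 186 - 155 = 31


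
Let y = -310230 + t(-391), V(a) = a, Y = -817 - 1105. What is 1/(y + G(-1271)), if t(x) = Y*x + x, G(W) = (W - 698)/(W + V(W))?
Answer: 2542/1120721471 ≈ 2.2682e-6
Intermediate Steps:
Y = -1922
G(W) = (-698 + W)/(2*W) (G(W) = (W - 698)/(W + W) = (-698 + W)/((2*W)) = (-698 + W)*(1/(2*W)) = (-698 + W)/(2*W))
t(x) = -1921*x (t(x) = -1922*x + x = -1921*x)
y = 440881 (y = -310230 - 1921*(-391) = -310230 + 751111 = 440881)
1/(y + G(-1271)) = 1/(440881 + (1/2)*(-698 - 1271)/(-1271)) = 1/(440881 + (1/2)*(-1/1271)*(-1969)) = 1/(440881 + 1969/2542) = 1/(1120721471/2542) = 2542/1120721471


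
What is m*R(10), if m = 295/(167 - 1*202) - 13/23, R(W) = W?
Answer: -14480/161 ≈ -89.938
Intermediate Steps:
m = -1448/161 (m = 295/(167 - 202) - 13*1/23 = 295/(-35) - 13/23 = 295*(-1/35) - 13/23 = -59/7 - 13/23 = -1448/161 ≈ -8.9938)
m*R(10) = -1448/161*10 = -14480/161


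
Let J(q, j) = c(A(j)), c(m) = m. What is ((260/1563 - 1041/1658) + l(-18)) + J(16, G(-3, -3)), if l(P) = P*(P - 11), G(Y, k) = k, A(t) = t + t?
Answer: 1335994261/2591454 ≈ 515.54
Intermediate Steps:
A(t) = 2*t
J(q, j) = 2*j
l(P) = P*(-11 + P)
((260/1563 - 1041/1658) + l(-18)) + J(16, G(-3, -3)) = ((260/1563 - 1041/1658) - 18*(-11 - 18)) + 2*(-3) = ((260*(1/1563) - 1041*1/1658) - 18*(-29)) - 6 = ((260/1563 - 1041/1658) + 522) - 6 = (-1196003/2591454 + 522) - 6 = 1351542985/2591454 - 6 = 1335994261/2591454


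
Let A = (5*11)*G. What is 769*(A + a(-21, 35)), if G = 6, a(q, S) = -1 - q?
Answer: 269150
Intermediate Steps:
A = 330 (A = (5*11)*6 = 55*6 = 330)
769*(A + a(-21, 35)) = 769*(330 + (-1 - 1*(-21))) = 769*(330 + (-1 + 21)) = 769*(330 + 20) = 769*350 = 269150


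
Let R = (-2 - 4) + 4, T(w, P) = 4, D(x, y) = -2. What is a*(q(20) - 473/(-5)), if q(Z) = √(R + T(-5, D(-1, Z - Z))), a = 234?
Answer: 110682/5 + 234*√2 ≈ 22467.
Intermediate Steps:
R = -2 (R = -6 + 4 = -2)
q(Z) = √2 (q(Z) = √(-2 + 4) = √2)
a*(q(20) - 473/(-5)) = 234*(√2 - 473/(-5)) = 234*(√2 - 473*(-⅕)) = 234*(√2 + 473/5) = 234*(473/5 + √2) = 110682/5 + 234*√2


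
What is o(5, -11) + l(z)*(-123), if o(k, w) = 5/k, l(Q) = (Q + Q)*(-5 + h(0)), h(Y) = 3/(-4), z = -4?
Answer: -5657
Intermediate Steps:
h(Y) = -¾ (h(Y) = 3*(-¼) = -¾)
l(Q) = -23*Q/2 (l(Q) = (Q + Q)*(-5 - ¾) = (2*Q)*(-23/4) = -23*Q/2)
o(5, -11) + l(z)*(-123) = 5/5 - 23/2*(-4)*(-123) = 5*(⅕) + 46*(-123) = 1 - 5658 = -5657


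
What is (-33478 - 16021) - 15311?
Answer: -64810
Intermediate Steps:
(-33478 - 16021) - 15311 = -49499 - 15311 = -64810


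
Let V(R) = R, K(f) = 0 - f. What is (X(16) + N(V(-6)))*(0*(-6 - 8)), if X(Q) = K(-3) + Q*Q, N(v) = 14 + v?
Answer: 0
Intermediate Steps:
K(f) = -f
X(Q) = 3 + Q**2 (X(Q) = -1*(-3) + Q*Q = 3 + Q**2)
(X(16) + N(V(-6)))*(0*(-6 - 8)) = ((3 + 16**2) + (14 - 6))*(0*(-6 - 8)) = ((3 + 256) + 8)*(0*(-14)) = (259 + 8)*0 = 267*0 = 0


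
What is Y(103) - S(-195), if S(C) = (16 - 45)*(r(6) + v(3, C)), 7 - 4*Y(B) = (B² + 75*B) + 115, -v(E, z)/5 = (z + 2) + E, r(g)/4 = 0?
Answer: 45879/2 ≈ 22940.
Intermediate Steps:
r(g) = 0 (r(g) = 4*0 = 0)
v(E, z) = -10 - 5*E - 5*z (v(E, z) = -5*((z + 2) + E) = -5*((2 + z) + E) = -5*(2 + E + z) = -10 - 5*E - 5*z)
Y(B) = -27 - 75*B/4 - B²/4 (Y(B) = 7/4 - ((B² + 75*B) + 115)/4 = 7/4 - (115 + B² + 75*B)/4 = 7/4 + (-115/4 - 75*B/4 - B²/4) = -27 - 75*B/4 - B²/4)
S(C) = 725 + 145*C (S(C) = (16 - 45)*(0 + (-10 - 5*3 - 5*C)) = -29*(0 + (-10 - 15 - 5*C)) = -29*(0 + (-25 - 5*C)) = -29*(-25 - 5*C) = 725 + 145*C)
Y(103) - S(-195) = (-27 - 75/4*103 - ¼*103²) - (725 + 145*(-195)) = (-27 - 7725/4 - ¼*10609) - (725 - 28275) = (-27 - 7725/4 - 10609/4) - 1*(-27550) = -9221/2 + 27550 = 45879/2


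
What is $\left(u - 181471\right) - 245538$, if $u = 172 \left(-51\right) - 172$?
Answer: $-435953$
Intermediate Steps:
$u = -8944$ ($u = -8772 - 172 = -8944$)
$\left(u - 181471\right) - 245538 = \left(-8944 - 181471\right) - 245538 = -190415 - 245538 = -435953$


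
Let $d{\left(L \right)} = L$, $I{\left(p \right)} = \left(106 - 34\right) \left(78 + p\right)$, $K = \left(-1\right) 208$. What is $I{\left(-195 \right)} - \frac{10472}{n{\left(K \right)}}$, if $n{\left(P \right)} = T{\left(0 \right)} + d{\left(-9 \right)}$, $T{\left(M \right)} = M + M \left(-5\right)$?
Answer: $- \frac{65344}{9} \approx -7260.4$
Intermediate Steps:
$K = -208$
$I{\left(p \right)} = 5616 + 72 p$ ($I{\left(p \right)} = 72 \left(78 + p\right) = 5616 + 72 p$)
$T{\left(M \right)} = - 4 M$ ($T{\left(M \right)} = M - 5 M = - 4 M$)
$n{\left(P \right)} = -9$ ($n{\left(P \right)} = \left(-4\right) 0 - 9 = 0 - 9 = -9$)
$I{\left(-195 \right)} - \frac{10472}{n{\left(K \right)}} = \left(5616 + 72 \left(-195\right)\right) - \frac{10472}{-9} = \left(5616 - 14040\right) - - \frac{10472}{9} = -8424 + \frac{10472}{9} = - \frac{65344}{9}$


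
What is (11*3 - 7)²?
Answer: 676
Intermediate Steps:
(11*3 - 7)² = (33 - 7)² = 26² = 676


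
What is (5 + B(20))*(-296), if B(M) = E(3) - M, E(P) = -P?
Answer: 5328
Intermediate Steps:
B(M) = -3 - M (B(M) = -1*3 - M = -3 - M)
(5 + B(20))*(-296) = (5 + (-3 - 1*20))*(-296) = (5 + (-3 - 20))*(-296) = (5 - 23)*(-296) = -18*(-296) = 5328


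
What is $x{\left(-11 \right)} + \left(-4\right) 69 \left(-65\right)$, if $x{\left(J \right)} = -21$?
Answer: $17919$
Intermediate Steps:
$x{\left(-11 \right)} + \left(-4\right) 69 \left(-65\right) = -21 + \left(-4\right) 69 \left(-65\right) = -21 - -17940 = -21 + 17940 = 17919$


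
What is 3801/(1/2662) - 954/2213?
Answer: 22391712852/2213 ≈ 1.0118e+7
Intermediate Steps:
3801/(1/2662) - 954/2213 = 3801/(1/2662) - 954*1/2213 = 3801*2662 - 954/2213 = 10118262 - 954/2213 = 22391712852/2213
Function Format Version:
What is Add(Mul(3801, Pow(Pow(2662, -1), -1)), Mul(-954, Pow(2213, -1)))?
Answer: Rational(22391712852, 2213) ≈ 1.0118e+7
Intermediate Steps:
Add(Mul(3801, Pow(Pow(2662, -1), -1)), Mul(-954, Pow(2213, -1))) = Add(Mul(3801, Pow(Rational(1, 2662), -1)), Mul(-954, Rational(1, 2213))) = Add(Mul(3801, 2662), Rational(-954, 2213)) = Add(10118262, Rational(-954, 2213)) = Rational(22391712852, 2213)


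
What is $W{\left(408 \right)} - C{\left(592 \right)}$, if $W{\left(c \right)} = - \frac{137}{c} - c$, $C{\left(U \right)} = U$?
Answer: $- \frac{408137}{408} \approx -1000.3$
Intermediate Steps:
$W{\left(c \right)} = - c - \frac{137}{c}$
$W{\left(408 \right)} - C{\left(592 \right)} = \left(\left(-1\right) 408 - \frac{137}{408}\right) - 592 = \left(-408 - \frac{137}{408}\right) - 592 = - \frac{166601}{408} - 592 = - \frac{408137}{408}$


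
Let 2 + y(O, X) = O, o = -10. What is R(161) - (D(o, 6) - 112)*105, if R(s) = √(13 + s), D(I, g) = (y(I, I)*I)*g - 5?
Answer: -63315 + √174 ≈ -63302.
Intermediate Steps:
y(O, X) = -2 + O
D(I, g) = -5 + I*g*(-2 + I) (D(I, g) = ((-2 + I)*I)*g - 5 = (I*(-2 + I))*g - 5 = I*g*(-2 + I) - 5 = -5 + I*g*(-2 + I))
R(161) - (D(o, 6) - 112)*105 = √(13 + 161) - ((-5 - 10*6*(-2 - 10)) - 112)*105 = √174 - ((-5 - 10*6*(-12)) - 112)*105 = √174 - ((-5 + 720) - 112)*105 = √174 - (715 - 112)*105 = √174 - 603*105 = √174 - 1*63315 = √174 - 63315 = -63315 + √174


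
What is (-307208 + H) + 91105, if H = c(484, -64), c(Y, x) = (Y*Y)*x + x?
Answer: -15208551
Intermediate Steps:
c(Y, x) = x + x*Y² (c(Y, x) = Y²*x + x = x*Y² + x = x + x*Y²)
H = -14992448 (H = -64*(1 + 484²) = -64*(1 + 234256) = -64*234257 = -14992448)
(-307208 + H) + 91105 = (-307208 - 14992448) + 91105 = -15299656 + 91105 = -15208551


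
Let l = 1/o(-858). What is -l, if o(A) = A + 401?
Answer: 1/457 ≈ 0.0021882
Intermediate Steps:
o(A) = 401 + A
l = -1/457 (l = 1/(401 - 858) = 1/(-457) = -1/457 ≈ -0.0021882)
-l = -1*(-1/457) = 1/457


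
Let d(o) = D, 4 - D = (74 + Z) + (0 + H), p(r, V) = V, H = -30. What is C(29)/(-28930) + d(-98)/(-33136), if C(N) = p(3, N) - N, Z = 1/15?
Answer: 601/497040 ≈ 0.0012092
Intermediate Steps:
Z = 1/15 ≈ 0.066667
D = -601/15 (D = 4 - ((74 + 1/15) + (0 - 30)) = 4 - (1111/15 - 30) = 4 - 1*661/15 = 4 - 661/15 = -601/15 ≈ -40.067)
d(o) = -601/15
C(N) = 0 (C(N) = N - N = 0)
C(29)/(-28930) + d(-98)/(-33136) = 0/(-28930) - 601/15/(-33136) = 0*(-1/28930) - 601/15*(-1/33136) = 0 + 601/497040 = 601/497040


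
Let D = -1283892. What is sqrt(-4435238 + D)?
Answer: I*sqrt(5719130) ≈ 2391.5*I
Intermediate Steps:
sqrt(-4435238 + D) = sqrt(-4435238 - 1283892) = sqrt(-5719130) = I*sqrt(5719130)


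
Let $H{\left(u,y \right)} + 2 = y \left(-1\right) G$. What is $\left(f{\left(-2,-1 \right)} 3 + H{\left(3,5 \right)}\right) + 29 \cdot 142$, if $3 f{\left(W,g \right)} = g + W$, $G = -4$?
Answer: $4133$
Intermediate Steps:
$f{\left(W,g \right)} = \frac{W}{3} + \frac{g}{3}$ ($f{\left(W,g \right)} = \frac{g + W}{3} = \frac{W + g}{3} = \frac{W}{3} + \frac{g}{3}$)
$H{\left(u,y \right)} = -2 + 4 y$ ($H{\left(u,y \right)} = -2 + y \left(-1\right) \left(-4\right) = -2 + - y \left(-4\right) = -2 + 4 y$)
$\left(f{\left(-2,-1 \right)} 3 + H{\left(3,5 \right)}\right) + 29 \cdot 142 = \left(\left(\frac{1}{3} \left(-2\right) + \frac{1}{3} \left(-1\right)\right) 3 + \left(-2 + 4 \cdot 5\right)\right) + 29 \cdot 142 = \left(\left(- \frac{2}{3} - \frac{1}{3}\right) 3 + \left(-2 + 20\right)\right) + 4118 = \left(\left(-1\right) 3 + 18\right) + 4118 = \left(-3 + 18\right) + 4118 = 15 + 4118 = 4133$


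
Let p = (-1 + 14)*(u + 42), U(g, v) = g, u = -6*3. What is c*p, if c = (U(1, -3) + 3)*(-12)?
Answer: -14976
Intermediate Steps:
u = -18
p = 312 (p = (-1 + 14)*(-18 + 42) = 13*24 = 312)
c = -48 (c = (1 + 3)*(-12) = 4*(-12) = -48)
c*p = -48*312 = -14976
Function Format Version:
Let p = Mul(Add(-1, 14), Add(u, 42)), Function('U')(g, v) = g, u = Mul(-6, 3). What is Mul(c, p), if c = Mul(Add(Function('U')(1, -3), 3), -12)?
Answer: -14976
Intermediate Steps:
u = -18
p = 312 (p = Mul(Add(-1, 14), Add(-18, 42)) = Mul(13, 24) = 312)
c = -48 (c = Mul(Add(1, 3), -12) = Mul(4, -12) = -48)
Mul(c, p) = Mul(-48, 312) = -14976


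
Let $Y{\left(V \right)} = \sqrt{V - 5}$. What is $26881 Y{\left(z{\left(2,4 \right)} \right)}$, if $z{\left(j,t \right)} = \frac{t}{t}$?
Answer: $53762 i \approx 53762.0 i$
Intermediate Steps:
$z{\left(j,t \right)} = 1$
$Y{\left(V \right)} = \sqrt{-5 + V}$
$26881 Y{\left(z{\left(2,4 \right)} \right)} = 26881 \sqrt{-5 + 1} = 26881 \sqrt{-4} = 26881 \cdot 2 i = 53762 i$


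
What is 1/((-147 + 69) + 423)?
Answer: 1/345 ≈ 0.0028986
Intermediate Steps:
1/((-147 + 69) + 423) = 1/(-78 + 423) = 1/345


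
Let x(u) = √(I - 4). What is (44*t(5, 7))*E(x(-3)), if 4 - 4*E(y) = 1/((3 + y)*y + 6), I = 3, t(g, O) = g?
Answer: 7205/34 + 165*I/34 ≈ 211.91 + 4.8529*I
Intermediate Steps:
x(u) = I (x(u) = √(3 - 4) = √(-1) = I)
E(y) = 1 - 1/(4*(6 + y*(3 + y))) (E(y) = 1 - 1/(4*((3 + y)*y + 6)) = 1 - 1/(4*(y*(3 + y) + 6)) = 1 - 1/(4*(6 + y*(3 + y))))
(44*t(5, 7))*E(x(-3)) = (44*5)*((23/4 + I² + 3*I)/(6 + I² + 3*I)) = 220*((23/4 - 1 + 3*I)/(6 - 1 + 3*I)) = 220*((19/4 + 3*I)/(5 + 3*I)) = 220*(((5 - 3*I)/34)*(19/4 + 3*I)) = 220*((5 - 3*I)*(19/4 + 3*I)/34) = 110*(5 - 3*I)*(19/4 + 3*I)/17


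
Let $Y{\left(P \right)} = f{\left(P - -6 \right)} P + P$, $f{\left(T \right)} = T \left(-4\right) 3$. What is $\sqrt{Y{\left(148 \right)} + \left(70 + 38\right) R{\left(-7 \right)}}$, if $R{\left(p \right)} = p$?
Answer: $8 i \sqrt{4283} \approx 523.56 i$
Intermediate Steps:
$f{\left(T \right)} = - 12 T$ ($f{\left(T \right)} = - 4 T 3 = - 12 T$)
$Y{\left(P \right)} = P + P \left(-72 - 12 P\right)$ ($Y{\left(P \right)} = - 12 \left(P - -6\right) P + P = - 12 \left(P + 6\right) P + P = - 12 \left(6 + P\right) P + P = \left(-72 - 12 P\right) P + P = P \left(-72 - 12 P\right) + P = P + P \left(-72 - 12 P\right)$)
$\sqrt{Y{\left(148 \right)} + \left(70 + 38\right) R{\left(-7 \right)}} = \sqrt{\left(-1\right) 148 \left(71 + 12 \cdot 148\right) + \left(70 + 38\right) \left(-7\right)} = \sqrt{\left(-1\right) 148 \left(71 + 1776\right) + 108 \left(-7\right)} = \sqrt{\left(-1\right) 148 \cdot 1847 - 756} = \sqrt{-273356 - 756} = \sqrt{-274112} = 8 i \sqrt{4283}$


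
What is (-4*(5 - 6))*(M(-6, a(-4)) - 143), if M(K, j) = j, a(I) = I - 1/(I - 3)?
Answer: -4112/7 ≈ -587.43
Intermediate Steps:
a(I) = I - 1/(-3 + I)
(-4*(5 - 6))*(M(-6, a(-4)) - 143) = (-4*(5 - 6))*((-1 + (-4)**2 - 3*(-4))/(-3 - 4) - 143) = (-4*(-1))*((-1 + 16 + 12)/(-7) - 143) = 4*(-1/7*27 - 143) = 4*(-27/7 - 143) = 4*(-1028/7) = -4112/7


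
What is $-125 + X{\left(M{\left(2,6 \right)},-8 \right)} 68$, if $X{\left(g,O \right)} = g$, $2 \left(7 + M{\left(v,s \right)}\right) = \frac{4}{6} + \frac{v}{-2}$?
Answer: $- \frac{1837}{3} \approx -612.33$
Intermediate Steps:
$M{\left(v,s \right)} = - \frac{20}{3} - \frac{v}{4}$ ($M{\left(v,s \right)} = -7 + \frac{\frac{4}{6} + \frac{v}{-2}}{2} = -7 + \frac{4 \cdot \frac{1}{6} + v \left(- \frac{1}{2}\right)}{2} = -7 + \frac{\frac{2}{3} - \frac{v}{2}}{2} = -7 - \left(- \frac{1}{3} + \frac{v}{4}\right) = - \frac{20}{3} - \frac{v}{4}$)
$-125 + X{\left(M{\left(2,6 \right)},-8 \right)} 68 = -125 + \left(- \frac{20}{3} - \frac{1}{2}\right) 68 = -125 - \frac{1462}{3} = - \frac{1837}{3}$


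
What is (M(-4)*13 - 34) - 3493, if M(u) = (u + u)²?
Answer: -2695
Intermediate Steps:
M(u) = 4*u² (M(u) = (2*u)² = 4*u²)
(M(-4)*13 - 34) - 3493 = ((4*(-4)²)*13 - 34) - 3493 = ((4*16)*13 - 34) - 3493 = (64*13 - 34) - 3493 = (832 - 34) - 3493 = 798 - 3493 = -2695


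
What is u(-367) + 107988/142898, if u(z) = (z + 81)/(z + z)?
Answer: 30033005/26221783 ≈ 1.1453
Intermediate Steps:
u(z) = (81 + z)/(2*z) (u(z) = (81 + z)/((2*z)) = (81 + z)*(1/(2*z)) = (81 + z)/(2*z))
u(-367) + 107988/142898 = (½)*(81 - 367)/(-367) + 107988/142898 = (½)*(-1/367)*(-286) + 107988*(1/142898) = 143/367 + 53994/71449 = 30033005/26221783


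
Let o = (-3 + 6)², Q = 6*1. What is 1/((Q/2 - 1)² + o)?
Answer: 1/13 ≈ 0.076923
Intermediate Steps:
Q = 6
o = 9 (o = 3² = 9)
1/((Q/2 - 1)² + o) = 1/((6/2 - 1)² + 9) = 1/((6*(½) - 1)² + 9) = 1/((3 - 1)² + 9) = 1/(2² + 9) = 1/(4 + 9) = 1/13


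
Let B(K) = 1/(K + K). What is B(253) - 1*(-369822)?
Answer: 187129933/506 ≈ 3.6982e+5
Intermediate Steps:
B(K) = 1/(2*K)
B(253) - 1*(-369822) = (½)/253 - 1*(-369822) = (½)*(1/253) + 369822 = 1/506 + 369822 = 187129933/506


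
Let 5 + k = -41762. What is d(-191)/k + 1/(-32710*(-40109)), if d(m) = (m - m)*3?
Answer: 1/1311965390 ≈ 7.6222e-10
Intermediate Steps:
k = -41767 (k = -5 - 41762 = -41767)
d(m) = 0 (d(m) = 0*3 = 0)
d(-191)/k + 1/(-32710*(-40109)) = 0/(-41767) + 1/(-32710*(-40109)) = 0*(-1/41767) - 1/32710*(-1/40109) = 0 + 1/1311965390 = 1/1311965390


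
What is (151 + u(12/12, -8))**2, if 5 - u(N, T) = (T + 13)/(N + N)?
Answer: 94249/4 ≈ 23562.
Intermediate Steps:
u(N, T) = 5 - (13 + T)/(2*N) (u(N, T) = 5 - (T + 13)/(N + N) = 5 - (13 + T)/(2*N))
(151 + u(12/12, -8))**2 = (151 + (-13 - 1*(-8) + 10*(12/12))/(2*((12/12))))**2 = (151 + (-13 + 8 + 10*(12*(1/12)))/(2*((12*(1/12)))))**2 = (151 + (1/2)*(-13 + 8 + 10*1)/1)**2 = (151 + (1/2)*1*(-13 + 8 + 10))**2 = (151 + (1/2)*1*5)**2 = (151 + 5/2)**2 = (307/2)**2 = 94249/4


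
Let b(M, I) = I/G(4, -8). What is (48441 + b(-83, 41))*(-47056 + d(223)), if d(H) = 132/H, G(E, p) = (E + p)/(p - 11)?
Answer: -510352239077/223 ≈ -2.2886e+9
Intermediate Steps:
G(E, p) = (E + p)/(-11 + p)
b(M, I) = 19*I/4 (b(M, I) = I/(((4 - 8)/(-11 - 8))) = I/((-4/(-19))) = I/((-1/19*(-4))) = I/(4/19) = I*(19/4) = 19*I/4)
(48441 + b(-83, 41))*(-47056 + d(223)) = (48441 + (19/4)*41)*(-47056 + 132/223) = (48441 + 779/4)*(-47056 + 132*(1/223)) = 194543*(-47056 + 132/223)/4 = (194543/4)*(-10493356/223) = -510352239077/223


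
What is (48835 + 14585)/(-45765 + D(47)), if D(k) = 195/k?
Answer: -49679/35846 ≈ -1.3859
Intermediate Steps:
(48835 + 14585)/(-45765 + D(47)) = (48835 + 14585)/(-45765 + 195/47) = 63420/(-45765 + 195*(1/47)) = 63420/(-45765 + 195/47) = 63420/(-2150760/47) = 63420*(-47/2150760) = -49679/35846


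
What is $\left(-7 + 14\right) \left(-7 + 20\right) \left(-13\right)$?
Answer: $-1183$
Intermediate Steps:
$\left(-7 + 14\right) \left(-7 + 20\right) \left(-13\right) = 7 \cdot 13 \left(-13\right) = 91 \left(-13\right) = -1183$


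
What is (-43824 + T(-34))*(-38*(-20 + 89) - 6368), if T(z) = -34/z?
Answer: 393968770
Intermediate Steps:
(-43824 + T(-34))*(-38*(-20 + 89) - 6368) = (-43824 - 34/(-34))*(-38*(-20 + 89) - 6368) = (-43824 - 34*(-1/34))*(-38*69 - 6368) = (-43824 + 1)*(-2622 - 6368) = -43823*(-8990) = 393968770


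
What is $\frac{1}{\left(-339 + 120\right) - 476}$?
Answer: $- \frac{1}{695} \approx -0.0014388$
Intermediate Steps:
$\frac{1}{\left(-339 + 120\right) - 476} = \frac{1}{-219 - 476} = \frac{1}{-695} = - \frac{1}{695}$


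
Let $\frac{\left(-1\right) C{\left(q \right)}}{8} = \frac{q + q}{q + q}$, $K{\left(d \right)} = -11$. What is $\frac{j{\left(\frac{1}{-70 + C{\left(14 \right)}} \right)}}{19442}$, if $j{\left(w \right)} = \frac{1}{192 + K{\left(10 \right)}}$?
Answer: $\frac{1}{3519002} \approx 2.8417 \cdot 10^{-7}$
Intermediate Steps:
$C{\left(q \right)} = -8$ ($C{\left(q \right)} = - 8 \frac{q + q}{q + q} = - 8 \frac{2 q}{2 q} = - 8 \cdot 2 q \frac{1}{2 q} = \left(-8\right) 1 = -8$)
$j{\left(w \right)} = \frac{1}{181}$ ($j{\left(w \right)} = \frac{1}{192 - 11} = \frac{1}{181}$)
$\frac{j{\left(\frac{1}{-70 + C{\left(14 \right)}} \right)}}{19442} = \frac{1}{181 \cdot 19442} = \frac{1}{181} \cdot \frac{1}{19442} = \frac{1}{3519002}$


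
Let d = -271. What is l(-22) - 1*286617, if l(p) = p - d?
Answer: -286368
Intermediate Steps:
l(p) = 271 + p (l(p) = p - 1*(-271) = p + 271 = 271 + p)
l(-22) - 1*286617 = (271 - 22) - 1*286617 = 249 - 286617 = -286368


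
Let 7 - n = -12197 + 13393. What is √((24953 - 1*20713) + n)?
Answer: 3*√339 ≈ 55.236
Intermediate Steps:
n = -1189 (n = 7 - (-12197 + 13393) = 7 - 1*1196 = 7 - 1196 = -1189)
√((24953 - 1*20713) + n) = √((24953 - 1*20713) - 1189) = √((24953 - 20713) - 1189) = √(4240 - 1189) = √3051 = 3*√339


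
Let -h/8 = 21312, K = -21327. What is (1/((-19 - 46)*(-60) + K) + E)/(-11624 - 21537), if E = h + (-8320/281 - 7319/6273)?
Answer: 1746125937612994/339555369531537 ≈ 5.1424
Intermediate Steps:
h = -170496 (h = -8*21312 = -170496)
E = -300589763647/1762713 (E = -170496 + (-8320/281 - 7319/6273) = -170496 - 54247999/1762713 = -300589763647/1762713 ≈ -1.7053e+5)
(1/((-19 - 46)*(-60) + K) + E)/(-11624 - 21537) = (1/((-19 - 46)*(-60) - 21327) - 300589763647/1762713)/(-11624 - 21537) = (1/(-65*(-60) - 21327) - 300589763647/1762713)/(-33161) = (1/(3900 - 21327) - 300589763647/1762713)*(-1/33161) = (1/(-17427) - 300589763647/1762713)*(-1/33161) = (-1/17427 - 300589763647/1762713)*(-1/33161) = -1746125937612994/10239599817*(-1/33161) = 1746125937612994/339555369531537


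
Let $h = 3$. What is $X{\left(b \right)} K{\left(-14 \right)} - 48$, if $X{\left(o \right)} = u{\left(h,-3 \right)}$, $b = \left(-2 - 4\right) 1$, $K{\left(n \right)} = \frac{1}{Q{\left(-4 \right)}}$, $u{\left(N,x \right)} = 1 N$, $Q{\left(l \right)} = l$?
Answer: $- \frac{195}{4} \approx -48.75$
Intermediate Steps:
$u{\left(N,x \right)} = N$
$K{\left(n \right)} = - \frac{1}{4}$ ($K{\left(n \right)} = \frac{1}{-4} = - \frac{1}{4}$)
$b = -6$ ($b = \left(-6\right) 1 = -6$)
$X{\left(o \right)} = 3$
$X{\left(b \right)} K{\left(-14 \right)} - 48 = 3 \left(- \frac{1}{4}\right) - 48 = - \frac{3}{4} - 48 = - \frac{195}{4}$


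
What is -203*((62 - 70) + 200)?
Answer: -38976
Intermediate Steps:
-203*((62 - 70) + 200) = -203*(-8 + 200) = -203*192 = -38976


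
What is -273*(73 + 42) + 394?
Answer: -31001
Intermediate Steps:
-273*(73 + 42) + 394 = -273*115 + 394 = -31395 + 394 = -31001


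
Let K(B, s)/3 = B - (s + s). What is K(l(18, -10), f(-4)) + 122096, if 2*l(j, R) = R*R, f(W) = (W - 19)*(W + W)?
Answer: 121142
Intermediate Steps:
f(W) = 2*W*(-19 + W) (f(W) = (-19 + W)*(2*W) = 2*W*(-19 + W))
l(j, R) = R²/2 (l(j, R) = (R*R)/2 = R²/2)
K(B, s) = -6*s + 3*B (K(B, s) = 3*(B - (s + s)) = 3*(B - 2*s) = -6*s + 3*B)
K(l(18, -10), f(-4)) + 122096 = (-12*(-4)*(-19 - 4) + 3*((½)*(-10)²)) + 122096 = (-12*(-4)*(-23) + 3*((½)*100)) + 122096 = (-6*184 + 3*50) + 122096 = (-1104 + 150) + 122096 = -954 + 122096 = 121142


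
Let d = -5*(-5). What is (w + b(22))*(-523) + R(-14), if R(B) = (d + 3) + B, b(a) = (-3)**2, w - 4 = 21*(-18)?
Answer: 190909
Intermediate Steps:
d = 25
w = -374 (w = 4 + 21*(-18) = 4 - 378 = -374)
b(a) = 9
R(B) = 28 + B (R(B) = (25 + 3) + B = 28 + B)
(w + b(22))*(-523) + R(-14) = (-374 + 9)*(-523) + (28 - 14) = -365*(-523) + 14 = 190895 + 14 = 190909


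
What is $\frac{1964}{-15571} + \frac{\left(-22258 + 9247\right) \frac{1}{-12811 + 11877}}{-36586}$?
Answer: $- \frac{67315074617}{532081686004} \approx -0.12651$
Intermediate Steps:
$\frac{1964}{-15571} + \frac{\left(-22258 + 9247\right) \frac{1}{-12811 + 11877}}{-36586} = 1964 \left(- \frac{1}{15571}\right) + - \frac{13011}{-934} \left(- \frac{1}{36586}\right) = - \frac{1964}{15571} + \left(-13011\right) \left(- \frac{1}{934}\right) \left(- \frac{1}{36586}\right) = - \frac{1964}{15571} + \frac{13011}{934} \left(- \frac{1}{36586}\right) = - \frac{1964}{15571} - \frac{13011}{34171324} = - \frac{67315074617}{532081686004}$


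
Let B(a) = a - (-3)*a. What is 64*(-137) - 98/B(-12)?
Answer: -210383/24 ≈ -8766.0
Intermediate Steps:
B(a) = 4*a (B(a) = a + 3*a = 4*a)
64*(-137) - 98/B(-12) = 64*(-137) - 98/(4*(-12)) = -8768 - 98/(-48) = -8768 - 98*(-1/48) = -8768 + 49/24 = -210383/24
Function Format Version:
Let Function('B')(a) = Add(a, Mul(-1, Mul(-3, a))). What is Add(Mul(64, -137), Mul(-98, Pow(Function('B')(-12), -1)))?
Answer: Rational(-210383, 24) ≈ -8766.0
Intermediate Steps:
Function('B')(a) = Mul(4, a) (Function('B')(a) = Add(a, Mul(3, a)) = Mul(4, a))
Add(Mul(64, -137), Mul(-98, Pow(Function('B')(-12), -1))) = Add(Mul(64, -137), Mul(-98, Pow(Mul(4, -12), -1))) = Add(-8768, Mul(-98, Pow(-48, -1))) = Add(-8768, Mul(-98, Rational(-1, 48))) = Add(-8768, Rational(49, 24)) = Rational(-210383, 24)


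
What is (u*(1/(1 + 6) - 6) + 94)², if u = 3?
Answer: 286225/49 ≈ 5841.3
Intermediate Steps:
(u*(1/(1 + 6) - 6) + 94)² = (3*(1/(1 + 6) - 6) + 94)² = (3*(1/7 - 6) + 94)² = (3*(⅐ - 6) + 94)² = (3*(-41/7) + 94)² = (-123/7 + 94)² = (535/7)² = 286225/49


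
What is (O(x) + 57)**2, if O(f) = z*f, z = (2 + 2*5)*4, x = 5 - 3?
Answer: 23409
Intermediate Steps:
x = 2
z = 48 (z = (2 + 10)*4 = 12*4 = 48)
O(f) = 48*f
(O(x) + 57)**2 = (48*2 + 57)**2 = (96 + 57)**2 = 153**2 = 23409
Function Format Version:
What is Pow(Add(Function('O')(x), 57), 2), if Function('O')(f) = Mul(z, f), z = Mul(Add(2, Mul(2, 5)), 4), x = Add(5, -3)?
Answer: 23409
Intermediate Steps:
x = 2
z = 48 (z = Mul(Add(2, 10), 4) = Mul(12, 4) = 48)
Function('O')(f) = Mul(48, f)
Pow(Add(Function('O')(x), 57), 2) = Pow(Add(Mul(48, 2), 57), 2) = Pow(Add(96, 57), 2) = Pow(153, 2) = 23409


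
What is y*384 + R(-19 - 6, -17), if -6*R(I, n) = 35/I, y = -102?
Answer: -1175033/30 ≈ -39168.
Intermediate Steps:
R(I, n) = -35/(6*I)
y*384 + R(-19 - 6, -17) = -102*384 - 35/(6*(-19 - 6)) = -39168 - 35/6/(-25) = -39168 - 35/6*(-1/25) = -39168 + 7/30 = -1175033/30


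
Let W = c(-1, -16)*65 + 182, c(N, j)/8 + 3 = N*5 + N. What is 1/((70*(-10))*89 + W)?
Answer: -1/66798 ≈ -1.4971e-5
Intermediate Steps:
c(N, j) = -24 + 48*N (c(N, j) = -24 + 8*(N*5 + N) = -24 + 8*(5*N + N) = -24 + 8*(6*N) = -24 + 48*N)
W = -4498 (W = (-24 + 48*(-1))*65 + 182 = (-24 - 48)*65 + 182 = -72*65 + 182 = -4680 + 182 = -4498)
1/((70*(-10))*89 + W) = 1/((70*(-10))*89 - 4498) = 1/(-700*89 - 4498) = 1/(-62300 - 4498) = 1/(-66798) = -1/66798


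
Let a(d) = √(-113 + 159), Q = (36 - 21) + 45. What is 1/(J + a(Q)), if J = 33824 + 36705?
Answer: 70529/4974339795 - √46/4974339795 ≈ 1.4177e-5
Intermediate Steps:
Q = 60 (Q = 15 + 45 = 60)
a(d) = √46
J = 70529
1/(J + a(Q)) = 1/(70529 + √46)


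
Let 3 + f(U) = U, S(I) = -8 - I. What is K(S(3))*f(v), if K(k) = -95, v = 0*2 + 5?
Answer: -190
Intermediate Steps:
v = 5 (v = 0 + 5 = 5)
f(U) = -3 + U
K(S(3))*f(v) = -95*(-3 + 5) = -95*2 = -190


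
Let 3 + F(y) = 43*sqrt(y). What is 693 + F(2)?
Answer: 690 + 43*sqrt(2) ≈ 750.81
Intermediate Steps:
F(y) = -3 + 43*sqrt(y)
693 + F(2) = 693 + (-3 + 43*sqrt(2)) = 690 + 43*sqrt(2)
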